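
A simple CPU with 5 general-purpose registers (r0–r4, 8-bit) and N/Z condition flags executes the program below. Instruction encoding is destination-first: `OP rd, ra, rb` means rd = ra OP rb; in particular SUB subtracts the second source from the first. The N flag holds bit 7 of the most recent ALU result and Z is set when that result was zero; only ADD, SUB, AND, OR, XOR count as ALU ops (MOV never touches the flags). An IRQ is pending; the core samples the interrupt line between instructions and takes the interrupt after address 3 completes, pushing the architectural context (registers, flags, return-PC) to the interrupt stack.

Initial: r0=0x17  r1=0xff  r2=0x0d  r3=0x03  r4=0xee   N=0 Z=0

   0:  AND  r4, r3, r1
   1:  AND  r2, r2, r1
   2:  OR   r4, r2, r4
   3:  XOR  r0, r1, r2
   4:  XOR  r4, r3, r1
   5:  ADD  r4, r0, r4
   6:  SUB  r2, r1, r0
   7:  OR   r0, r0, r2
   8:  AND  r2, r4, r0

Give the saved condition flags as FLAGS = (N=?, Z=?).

FLAGS = (N=1, Z=0)

after  0: r0=0x17 r1=0xff r2=0x0d r3=0x03 r4=0x03  N=0 Z=0
after  1: r0=0x17 r1=0xff r2=0x0d r3=0x03 r4=0x03  N=0 Z=0
after  2: r0=0x17 r1=0xff r2=0x0d r3=0x03 r4=0x0f  N=0 Z=0
after  3: r0=0xf2 r1=0xff r2=0x0d r3=0x03 r4=0x0f  N=1 Z=0
-- IRQ taken; context saved, return-PC = 4 --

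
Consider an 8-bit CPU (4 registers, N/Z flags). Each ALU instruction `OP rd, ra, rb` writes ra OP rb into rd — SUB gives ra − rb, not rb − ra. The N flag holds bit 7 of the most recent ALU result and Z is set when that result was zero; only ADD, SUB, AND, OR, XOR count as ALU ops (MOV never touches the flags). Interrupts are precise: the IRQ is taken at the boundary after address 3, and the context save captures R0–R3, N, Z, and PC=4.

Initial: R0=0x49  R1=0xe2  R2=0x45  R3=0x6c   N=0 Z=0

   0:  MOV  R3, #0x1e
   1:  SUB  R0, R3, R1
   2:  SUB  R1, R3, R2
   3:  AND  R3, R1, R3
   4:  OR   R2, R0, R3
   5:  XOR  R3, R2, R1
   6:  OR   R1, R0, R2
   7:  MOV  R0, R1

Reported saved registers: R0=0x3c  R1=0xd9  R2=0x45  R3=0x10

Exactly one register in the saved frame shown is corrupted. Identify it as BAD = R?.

BAD = R3

after  0: R0=0x49 R1=0xe2 R2=0x45 R3=0x1e  N=0 Z=0
after  1: R0=0x3c R1=0xe2 R2=0x45 R3=0x1e  N=0 Z=0
after  2: R0=0x3c R1=0xd9 R2=0x45 R3=0x1e  N=1 Z=0
after  3: R0=0x3c R1=0xd9 R2=0x45 R3=0x18  N=0 Z=0
-- IRQ taken; context saved, return-PC = 4 --
mismatch: R3: reported 0x10 vs actual 0x18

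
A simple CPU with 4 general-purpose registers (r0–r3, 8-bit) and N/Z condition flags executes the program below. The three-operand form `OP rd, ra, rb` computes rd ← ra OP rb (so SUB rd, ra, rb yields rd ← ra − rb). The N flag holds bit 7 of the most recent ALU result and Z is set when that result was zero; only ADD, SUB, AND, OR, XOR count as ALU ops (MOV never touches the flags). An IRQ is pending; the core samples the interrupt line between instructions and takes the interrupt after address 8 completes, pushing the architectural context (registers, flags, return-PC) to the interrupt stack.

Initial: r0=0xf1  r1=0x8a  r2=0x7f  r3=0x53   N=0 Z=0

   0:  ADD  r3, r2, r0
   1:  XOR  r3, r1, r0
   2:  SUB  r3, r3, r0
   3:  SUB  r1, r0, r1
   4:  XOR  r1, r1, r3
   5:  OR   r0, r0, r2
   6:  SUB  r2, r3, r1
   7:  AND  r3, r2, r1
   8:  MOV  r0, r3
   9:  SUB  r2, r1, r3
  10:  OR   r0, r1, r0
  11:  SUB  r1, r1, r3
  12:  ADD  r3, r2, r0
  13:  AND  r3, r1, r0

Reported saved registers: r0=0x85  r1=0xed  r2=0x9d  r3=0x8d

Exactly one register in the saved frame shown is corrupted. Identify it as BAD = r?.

after  0: r0=0xf1 r1=0x8a r2=0x7f r3=0x70  N=0 Z=0
after  1: r0=0xf1 r1=0x8a r2=0x7f r3=0x7b  N=0 Z=0
after  2: r0=0xf1 r1=0x8a r2=0x7f r3=0x8a  N=1 Z=0
after  3: r0=0xf1 r1=0x67 r2=0x7f r3=0x8a  N=0 Z=0
after  4: r0=0xf1 r1=0xed r2=0x7f r3=0x8a  N=1 Z=0
after  5: r0=0xff r1=0xed r2=0x7f r3=0x8a  N=1 Z=0
after  6: r0=0xff r1=0xed r2=0x9d r3=0x8a  N=1 Z=0
after  7: r0=0xff r1=0xed r2=0x9d r3=0x8d  N=1 Z=0
after  8: r0=0x8d r1=0xed r2=0x9d r3=0x8d  N=1 Z=0
-- IRQ taken; context saved, return-PC = 9 --
mismatch: r0: reported 0x85 vs actual 0x8d

BAD = r0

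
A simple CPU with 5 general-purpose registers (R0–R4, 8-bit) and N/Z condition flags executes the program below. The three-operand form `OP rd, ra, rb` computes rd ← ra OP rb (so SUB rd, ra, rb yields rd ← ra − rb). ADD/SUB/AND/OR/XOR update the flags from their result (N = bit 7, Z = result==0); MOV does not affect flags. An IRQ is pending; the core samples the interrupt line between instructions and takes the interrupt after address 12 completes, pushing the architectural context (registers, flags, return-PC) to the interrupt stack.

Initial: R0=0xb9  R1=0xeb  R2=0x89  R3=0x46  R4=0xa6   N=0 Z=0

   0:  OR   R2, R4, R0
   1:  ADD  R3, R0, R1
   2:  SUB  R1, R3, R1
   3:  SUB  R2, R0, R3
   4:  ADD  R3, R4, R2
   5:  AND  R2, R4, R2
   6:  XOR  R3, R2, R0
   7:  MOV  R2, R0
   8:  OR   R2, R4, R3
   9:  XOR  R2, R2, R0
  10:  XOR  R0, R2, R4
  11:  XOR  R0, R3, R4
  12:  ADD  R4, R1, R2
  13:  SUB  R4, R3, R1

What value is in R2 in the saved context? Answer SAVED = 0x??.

after  0: R0=0xb9 R1=0xeb R2=0xbf R3=0x46 R4=0xa6  N=1 Z=0
after  1: R0=0xb9 R1=0xeb R2=0xbf R3=0xa4 R4=0xa6  N=1 Z=0
after  2: R0=0xb9 R1=0xb9 R2=0xbf R3=0xa4 R4=0xa6  N=1 Z=0
after  3: R0=0xb9 R1=0xb9 R2=0x15 R3=0xa4 R4=0xa6  N=0 Z=0
after  4: R0=0xb9 R1=0xb9 R2=0x15 R3=0xbb R4=0xa6  N=1 Z=0
after  5: R0=0xb9 R1=0xb9 R2=0x04 R3=0xbb R4=0xa6  N=0 Z=0
after  6: R0=0xb9 R1=0xb9 R2=0x04 R3=0xbd R4=0xa6  N=1 Z=0
after  7: R0=0xb9 R1=0xb9 R2=0xb9 R3=0xbd R4=0xa6  N=1 Z=0
after  8: R0=0xb9 R1=0xb9 R2=0xbf R3=0xbd R4=0xa6  N=1 Z=0
after  9: R0=0xb9 R1=0xb9 R2=0x06 R3=0xbd R4=0xa6  N=0 Z=0
after 10: R0=0xa0 R1=0xb9 R2=0x06 R3=0xbd R4=0xa6  N=1 Z=0
after 11: R0=0x1b R1=0xb9 R2=0x06 R3=0xbd R4=0xa6  N=0 Z=0
after 12: R0=0x1b R1=0xb9 R2=0x06 R3=0xbd R4=0xbf  N=1 Z=0
-- IRQ taken; context saved, return-PC = 13 --

SAVED = 0x06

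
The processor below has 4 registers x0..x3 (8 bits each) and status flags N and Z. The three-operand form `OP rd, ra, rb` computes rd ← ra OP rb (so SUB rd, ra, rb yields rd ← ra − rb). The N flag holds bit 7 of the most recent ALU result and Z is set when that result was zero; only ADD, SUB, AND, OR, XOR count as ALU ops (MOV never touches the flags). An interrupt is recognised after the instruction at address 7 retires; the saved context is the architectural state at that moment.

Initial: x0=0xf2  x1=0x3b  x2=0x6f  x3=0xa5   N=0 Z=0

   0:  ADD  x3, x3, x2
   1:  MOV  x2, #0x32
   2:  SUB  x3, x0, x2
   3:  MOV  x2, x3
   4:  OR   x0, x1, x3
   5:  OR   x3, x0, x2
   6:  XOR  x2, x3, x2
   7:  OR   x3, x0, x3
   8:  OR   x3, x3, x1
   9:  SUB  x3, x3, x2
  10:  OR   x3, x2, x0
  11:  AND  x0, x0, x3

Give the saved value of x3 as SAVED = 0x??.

after  0: x0=0xf2 x1=0x3b x2=0x6f x3=0x14  N=0 Z=0
after  1: x0=0xf2 x1=0x3b x2=0x32 x3=0x14  N=0 Z=0
after  2: x0=0xf2 x1=0x3b x2=0x32 x3=0xc0  N=1 Z=0
after  3: x0=0xf2 x1=0x3b x2=0xc0 x3=0xc0  N=1 Z=0
after  4: x0=0xfb x1=0x3b x2=0xc0 x3=0xc0  N=1 Z=0
after  5: x0=0xfb x1=0x3b x2=0xc0 x3=0xfb  N=1 Z=0
after  6: x0=0xfb x1=0x3b x2=0x3b x3=0xfb  N=0 Z=0
after  7: x0=0xfb x1=0x3b x2=0x3b x3=0xfb  N=1 Z=0
-- IRQ taken; context saved, return-PC = 8 --

SAVED = 0xfb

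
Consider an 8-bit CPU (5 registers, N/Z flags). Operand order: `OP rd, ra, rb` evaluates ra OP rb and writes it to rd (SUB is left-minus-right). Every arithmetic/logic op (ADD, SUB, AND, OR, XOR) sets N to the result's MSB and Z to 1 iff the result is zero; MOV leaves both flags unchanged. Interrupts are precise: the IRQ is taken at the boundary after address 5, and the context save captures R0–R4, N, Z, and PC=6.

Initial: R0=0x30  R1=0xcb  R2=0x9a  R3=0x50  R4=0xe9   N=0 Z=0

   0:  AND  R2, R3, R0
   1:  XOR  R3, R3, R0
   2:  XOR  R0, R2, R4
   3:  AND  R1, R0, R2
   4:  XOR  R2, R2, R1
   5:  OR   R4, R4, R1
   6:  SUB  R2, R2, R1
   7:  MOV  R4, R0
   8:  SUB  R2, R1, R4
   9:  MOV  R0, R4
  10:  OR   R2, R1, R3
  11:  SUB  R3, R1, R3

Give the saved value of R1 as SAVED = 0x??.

after  0: R0=0x30 R1=0xcb R2=0x10 R3=0x50 R4=0xe9  N=0 Z=0
after  1: R0=0x30 R1=0xcb R2=0x10 R3=0x60 R4=0xe9  N=0 Z=0
after  2: R0=0xf9 R1=0xcb R2=0x10 R3=0x60 R4=0xe9  N=1 Z=0
after  3: R0=0xf9 R1=0x10 R2=0x10 R3=0x60 R4=0xe9  N=0 Z=0
after  4: R0=0xf9 R1=0x10 R2=0x00 R3=0x60 R4=0xe9  N=0 Z=1
after  5: R0=0xf9 R1=0x10 R2=0x00 R3=0x60 R4=0xf9  N=1 Z=0
-- IRQ taken; context saved, return-PC = 6 --

SAVED = 0x10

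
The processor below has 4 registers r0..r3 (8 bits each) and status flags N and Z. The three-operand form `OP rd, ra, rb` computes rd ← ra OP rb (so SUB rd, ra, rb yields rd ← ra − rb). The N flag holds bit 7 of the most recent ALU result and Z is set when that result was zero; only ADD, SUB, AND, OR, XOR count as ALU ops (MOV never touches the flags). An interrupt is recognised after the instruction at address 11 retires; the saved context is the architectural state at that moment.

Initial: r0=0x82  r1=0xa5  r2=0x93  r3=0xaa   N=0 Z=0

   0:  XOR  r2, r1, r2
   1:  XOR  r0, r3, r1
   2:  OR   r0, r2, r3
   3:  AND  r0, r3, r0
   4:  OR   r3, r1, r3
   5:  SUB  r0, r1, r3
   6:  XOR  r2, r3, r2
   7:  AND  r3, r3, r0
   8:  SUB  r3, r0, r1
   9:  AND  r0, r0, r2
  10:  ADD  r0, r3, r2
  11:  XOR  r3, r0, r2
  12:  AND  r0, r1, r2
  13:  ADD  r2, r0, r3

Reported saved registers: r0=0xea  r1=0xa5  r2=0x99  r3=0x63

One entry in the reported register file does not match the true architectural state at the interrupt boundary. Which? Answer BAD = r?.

BAD = r3

after  0: r0=0x82 r1=0xa5 r2=0x36 r3=0xaa  N=0 Z=0
after  1: r0=0x0f r1=0xa5 r2=0x36 r3=0xaa  N=0 Z=0
after  2: r0=0xbe r1=0xa5 r2=0x36 r3=0xaa  N=1 Z=0
after  3: r0=0xaa r1=0xa5 r2=0x36 r3=0xaa  N=1 Z=0
after  4: r0=0xaa r1=0xa5 r2=0x36 r3=0xaf  N=1 Z=0
after  5: r0=0xf6 r1=0xa5 r2=0x36 r3=0xaf  N=1 Z=0
after  6: r0=0xf6 r1=0xa5 r2=0x99 r3=0xaf  N=1 Z=0
after  7: r0=0xf6 r1=0xa5 r2=0x99 r3=0xa6  N=1 Z=0
after  8: r0=0xf6 r1=0xa5 r2=0x99 r3=0x51  N=0 Z=0
after  9: r0=0x90 r1=0xa5 r2=0x99 r3=0x51  N=1 Z=0
after 10: r0=0xea r1=0xa5 r2=0x99 r3=0x51  N=1 Z=0
after 11: r0=0xea r1=0xa5 r2=0x99 r3=0x73  N=0 Z=0
-- IRQ taken; context saved, return-PC = 12 --
mismatch: r3: reported 0x63 vs actual 0x73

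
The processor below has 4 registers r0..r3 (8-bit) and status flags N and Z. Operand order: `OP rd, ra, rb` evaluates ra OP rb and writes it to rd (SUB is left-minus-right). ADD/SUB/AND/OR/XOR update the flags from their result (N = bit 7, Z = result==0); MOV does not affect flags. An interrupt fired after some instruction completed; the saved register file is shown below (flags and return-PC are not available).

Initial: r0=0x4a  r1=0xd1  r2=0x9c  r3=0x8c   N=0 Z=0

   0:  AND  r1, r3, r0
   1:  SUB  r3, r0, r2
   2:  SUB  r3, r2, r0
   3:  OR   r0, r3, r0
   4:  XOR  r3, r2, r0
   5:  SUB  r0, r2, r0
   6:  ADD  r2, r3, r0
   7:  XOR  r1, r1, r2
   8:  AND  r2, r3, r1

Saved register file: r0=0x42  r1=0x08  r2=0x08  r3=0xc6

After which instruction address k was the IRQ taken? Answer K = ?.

K = 6

after  0: r0=0x4a r1=0x08 r2=0x9c r3=0x8c  N=0 Z=0
after  1: r0=0x4a r1=0x08 r2=0x9c r3=0xae  N=1 Z=0
after  2: r0=0x4a r1=0x08 r2=0x9c r3=0x52  N=0 Z=0
after  3: r0=0x5a r1=0x08 r2=0x9c r3=0x52  N=0 Z=0
after  4: r0=0x5a r1=0x08 r2=0x9c r3=0xc6  N=1 Z=0
after  5: r0=0x42 r1=0x08 r2=0x9c r3=0xc6  N=0 Z=0
after  6: r0=0x42 r1=0x08 r2=0x08 r3=0xc6  N=0 Z=0
-- IRQ taken; context saved, return-PC = 7 --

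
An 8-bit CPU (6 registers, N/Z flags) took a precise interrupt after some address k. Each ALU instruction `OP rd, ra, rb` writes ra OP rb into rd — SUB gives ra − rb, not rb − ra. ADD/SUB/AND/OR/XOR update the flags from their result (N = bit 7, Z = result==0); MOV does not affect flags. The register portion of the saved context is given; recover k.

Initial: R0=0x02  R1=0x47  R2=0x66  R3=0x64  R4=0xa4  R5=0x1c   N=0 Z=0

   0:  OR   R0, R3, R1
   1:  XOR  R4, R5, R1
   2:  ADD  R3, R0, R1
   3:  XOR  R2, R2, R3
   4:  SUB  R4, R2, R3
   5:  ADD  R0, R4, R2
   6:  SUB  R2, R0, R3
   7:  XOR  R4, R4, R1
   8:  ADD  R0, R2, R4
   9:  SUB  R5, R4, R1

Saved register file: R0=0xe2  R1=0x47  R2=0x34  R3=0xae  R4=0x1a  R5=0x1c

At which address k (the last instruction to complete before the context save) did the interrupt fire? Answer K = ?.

after  0: R0=0x67 R1=0x47 R2=0x66 R3=0x64 R4=0xa4 R5=0x1c  N=0 Z=0
after  1: R0=0x67 R1=0x47 R2=0x66 R3=0x64 R4=0x5b R5=0x1c  N=0 Z=0
after  2: R0=0x67 R1=0x47 R2=0x66 R3=0xae R4=0x5b R5=0x1c  N=1 Z=0
after  3: R0=0x67 R1=0x47 R2=0xc8 R3=0xae R4=0x5b R5=0x1c  N=1 Z=0
after  4: R0=0x67 R1=0x47 R2=0xc8 R3=0xae R4=0x1a R5=0x1c  N=0 Z=0
after  5: R0=0xe2 R1=0x47 R2=0xc8 R3=0xae R4=0x1a R5=0x1c  N=1 Z=0
after  6: R0=0xe2 R1=0x47 R2=0x34 R3=0xae R4=0x1a R5=0x1c  N=0 Z=0
-- IRQ taken; context saved, return-PC = 7 --

K = 6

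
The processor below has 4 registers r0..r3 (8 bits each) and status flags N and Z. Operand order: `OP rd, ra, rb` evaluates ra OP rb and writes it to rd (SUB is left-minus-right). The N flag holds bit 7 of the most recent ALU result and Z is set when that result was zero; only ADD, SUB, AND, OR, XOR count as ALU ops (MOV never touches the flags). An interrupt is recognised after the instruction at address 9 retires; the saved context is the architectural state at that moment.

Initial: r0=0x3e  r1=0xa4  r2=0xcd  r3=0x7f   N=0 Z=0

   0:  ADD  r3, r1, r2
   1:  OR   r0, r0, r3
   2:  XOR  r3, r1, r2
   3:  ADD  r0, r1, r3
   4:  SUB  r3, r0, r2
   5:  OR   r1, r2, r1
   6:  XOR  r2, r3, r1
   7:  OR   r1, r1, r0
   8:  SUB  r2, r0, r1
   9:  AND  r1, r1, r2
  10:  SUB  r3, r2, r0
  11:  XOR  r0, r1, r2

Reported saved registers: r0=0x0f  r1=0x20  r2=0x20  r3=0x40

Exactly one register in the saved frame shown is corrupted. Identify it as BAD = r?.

after  0: r0=0x3e r1=0xa4 r2=0xcd r3=0x71  N=0 Z=0
after  1: r0=0x7f r1=0xa4 r2=0xcd r3=0x71  N=0 Z=0
after  2: r0=0x7f r1=0xa4 r2=0xcd r3=0x69  N=0 Z=0
after  3: r0=0x0d r1=0xa4 r2=0xcd r3=0x69  N=0 Z=0
after  4: r0=0x0d r1=0xa4 r2=0xcd r3=0x40  N=0 Z=0
after  5: r0=0x0d r1=0xed r2=0xcd r3=0x40  N=1 Z=0
after  6: r0=0x0d r1=0xed r2=0xad r3=0x40  N=1 Z=0
after  7: r0=0x0d r1=0xed r2=0xad r3=0x40  N=1 Z=0
after  8: r0=0x0d r1=0xed r2=0x20 r3=0x40  N=0 Z=0
after  9: r0=0x0d r1=0x20 r2=0x20 r3=0x40  N=0 Z=0
-- IRQ taken; context saved, return-PC = 10 --
mismatch: r0: reported 0x0f vs actual 0x0d

BAD = r0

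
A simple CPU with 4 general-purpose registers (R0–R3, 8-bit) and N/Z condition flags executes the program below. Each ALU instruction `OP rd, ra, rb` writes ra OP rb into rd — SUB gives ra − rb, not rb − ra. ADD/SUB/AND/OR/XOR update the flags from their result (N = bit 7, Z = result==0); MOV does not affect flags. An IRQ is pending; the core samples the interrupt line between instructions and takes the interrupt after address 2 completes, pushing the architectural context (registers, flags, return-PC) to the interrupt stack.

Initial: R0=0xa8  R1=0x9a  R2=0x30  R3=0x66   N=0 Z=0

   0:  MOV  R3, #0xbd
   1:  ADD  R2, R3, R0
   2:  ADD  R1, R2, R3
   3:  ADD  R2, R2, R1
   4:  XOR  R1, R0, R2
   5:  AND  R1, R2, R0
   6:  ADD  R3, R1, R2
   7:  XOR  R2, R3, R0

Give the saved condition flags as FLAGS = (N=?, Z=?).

after  0: R0=0xa8 R1=0x9a R2=0x30 R3=0xbd  N=0 Z=0
after  1: R0=0xa8 R1=0x9a R2=0x65 R3=0xbd  N=0 Z=0
after  2: R0=0xa8 R1=0x22 R2=0x65 R3=0xbd  N=0 Z=0
-- IRQ taken; context saved, return-PC = 3 --

FLAGS = (N=0, Z=0)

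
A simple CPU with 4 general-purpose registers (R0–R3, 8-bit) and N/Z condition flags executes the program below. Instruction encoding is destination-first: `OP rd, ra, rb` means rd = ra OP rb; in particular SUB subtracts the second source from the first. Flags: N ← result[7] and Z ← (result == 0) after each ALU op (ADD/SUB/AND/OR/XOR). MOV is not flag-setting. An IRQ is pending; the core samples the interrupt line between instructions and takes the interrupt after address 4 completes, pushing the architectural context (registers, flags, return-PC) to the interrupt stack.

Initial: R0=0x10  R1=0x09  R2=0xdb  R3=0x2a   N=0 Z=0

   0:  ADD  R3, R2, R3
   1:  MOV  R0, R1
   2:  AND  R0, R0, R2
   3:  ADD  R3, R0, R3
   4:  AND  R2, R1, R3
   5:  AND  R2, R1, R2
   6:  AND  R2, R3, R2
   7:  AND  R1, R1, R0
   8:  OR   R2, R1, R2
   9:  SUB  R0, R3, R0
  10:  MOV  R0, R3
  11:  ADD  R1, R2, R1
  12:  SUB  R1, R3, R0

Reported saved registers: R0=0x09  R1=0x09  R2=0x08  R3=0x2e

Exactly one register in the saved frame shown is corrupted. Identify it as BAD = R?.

after  0: R0=0x10 R1=0x09 R2=0xdb R3=0x05  N=0 Z=0
after  1: R0=0x09 R1=0x09 R2=0xdb R3=0x05  N=0 Z=0
after  2: R0=0x09 R1=0x09 R2=0xdb R3=0x05  N=0 Z=0
after  3: R0=0x09 R1=0x09 R2=0xdb R3=0x0e  N=0 Z=0
after  4: R0=0x09 R1=0x09 R2=0x08 R3=0x0e  N=0 Z=0
-- IRQ taken; context saved, return-PC = 5 --
mismatch: R3: reported 0x2e vs actual 0x0e

BAD = R3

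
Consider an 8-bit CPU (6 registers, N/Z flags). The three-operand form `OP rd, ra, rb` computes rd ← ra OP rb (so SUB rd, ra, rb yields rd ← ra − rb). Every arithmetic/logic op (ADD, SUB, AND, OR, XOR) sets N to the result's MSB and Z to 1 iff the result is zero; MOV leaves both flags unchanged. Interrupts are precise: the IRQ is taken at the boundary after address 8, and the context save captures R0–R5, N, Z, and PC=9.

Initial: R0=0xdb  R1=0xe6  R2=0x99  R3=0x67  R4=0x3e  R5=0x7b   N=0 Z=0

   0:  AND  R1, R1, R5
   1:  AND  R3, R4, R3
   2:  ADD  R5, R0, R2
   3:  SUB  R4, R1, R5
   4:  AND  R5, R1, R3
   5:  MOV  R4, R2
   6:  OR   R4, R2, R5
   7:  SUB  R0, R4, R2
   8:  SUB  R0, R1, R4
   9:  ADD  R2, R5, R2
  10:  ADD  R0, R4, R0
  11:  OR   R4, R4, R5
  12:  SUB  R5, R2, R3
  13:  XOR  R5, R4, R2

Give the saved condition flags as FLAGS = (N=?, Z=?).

after  0: R0=0xdb R1=0x62 R2=0x99 R3=0x67 R4=0x3e R5=0x7b  N=0 Z=0
after  1: R0=0xdb R1=0x62 R2=0x99 R3=0x26 R4=0x3e R5=0x7b  N=0 Z=0
after  2: R0=0xdb R1=0x62 R2=0x99 R3=0x26 R4=0x3e R5=0x74  N=0 Z=0
after  3: R0=0xdb R1=0x62 R2=0x99 R3=0x26 R4=0xee R5=0x74  N=1 Z=0
after  4: R0=0xdb R1=0x62 R2=0x99 R3=0x26 R4=0xee R5=0x22  N=0 Z=0
after  5: R0=0xdb R1=0x62 R2=0x99 R3=0x26 R4=0x99 R5=0x22  N=0 Z=0
after  6: R0=0xdb R1=0x62 R2=0x99 R3=0x26 R4=0xbb R5=0x22  N=1 Z=0
after  7: R0=0x22 R1=0x62 R2=0x99 R3=0x26 R4=0xbb R5=0x22  N=0 Z=0
after  8: R0=0xa7 R1=0x62 R2=0x99 R3=0x26 R4=0xbb R5=0x22  N=1 Z=0
-- IRQ taken; context saved, return-PC = 9 --

FLAGS = (N=1, Z=0)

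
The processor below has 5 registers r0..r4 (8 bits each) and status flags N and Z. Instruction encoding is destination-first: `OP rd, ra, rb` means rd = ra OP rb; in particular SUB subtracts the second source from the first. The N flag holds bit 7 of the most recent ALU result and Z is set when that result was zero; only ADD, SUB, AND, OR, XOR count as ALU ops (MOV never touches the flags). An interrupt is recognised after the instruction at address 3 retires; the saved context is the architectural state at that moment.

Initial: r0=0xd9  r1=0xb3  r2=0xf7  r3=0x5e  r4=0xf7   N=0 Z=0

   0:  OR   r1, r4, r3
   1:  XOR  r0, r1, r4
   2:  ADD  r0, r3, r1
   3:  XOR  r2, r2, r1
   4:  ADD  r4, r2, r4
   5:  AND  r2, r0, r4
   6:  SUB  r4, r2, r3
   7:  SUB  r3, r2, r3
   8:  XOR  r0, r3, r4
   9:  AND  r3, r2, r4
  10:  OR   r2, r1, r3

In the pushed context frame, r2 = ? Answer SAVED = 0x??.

after  0: r0=0xd9 r1=0xff r2=0xf7 r3=0x5e r4=0xf7  N=1 Z=0
after  1: r0=0x08 r1=0xff r2=0xf7 r3=0x5e r4=0xf7  N=0 Z=0
after  2: r0=0x5d r1=0xff r2=0xf7 r3=0x5e r4=0xf7  N=0 Z=0
after  3: r0=0x5d r1=0xff r2=0x08 r3=0x5e r4=0xf7  N=0 Z=0
-- IRQ taken; context saved, return-PC = 4 --

SAVED = 0x08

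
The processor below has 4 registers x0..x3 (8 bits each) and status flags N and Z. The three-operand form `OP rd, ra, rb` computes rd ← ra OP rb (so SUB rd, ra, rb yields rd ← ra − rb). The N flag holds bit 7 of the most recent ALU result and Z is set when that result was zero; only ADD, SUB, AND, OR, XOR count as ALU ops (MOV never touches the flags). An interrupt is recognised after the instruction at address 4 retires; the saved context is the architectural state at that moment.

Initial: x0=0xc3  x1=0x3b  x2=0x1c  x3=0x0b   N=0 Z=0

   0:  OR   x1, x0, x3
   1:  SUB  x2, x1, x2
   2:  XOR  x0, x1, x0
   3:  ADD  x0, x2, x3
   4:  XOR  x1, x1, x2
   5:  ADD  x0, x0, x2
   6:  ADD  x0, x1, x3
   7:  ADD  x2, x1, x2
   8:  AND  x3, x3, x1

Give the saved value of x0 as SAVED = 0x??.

SAVED = 0xba

after  0: x0=0xc3 x1=0xcb x2=0x1c x3=0x0b  N=1 Z=0
after  1: x0=0xc3 x1=0xcb x2=0xaf x3=0x0b  N=1 Z=0
after  2: x0=0x08 x1=0xcb x2=0xaf x3=0x0b  N=0 Z=0
after  3: x0=0xba x1=0xcb x2=0xaf x3=0x0b  N=1 Z=0
after  4: x0=0xba x1=0x64 x2=0xaf x3=0x0b  N=0 Z=0
-- IRQ taken; context saved, return-PC = 5 --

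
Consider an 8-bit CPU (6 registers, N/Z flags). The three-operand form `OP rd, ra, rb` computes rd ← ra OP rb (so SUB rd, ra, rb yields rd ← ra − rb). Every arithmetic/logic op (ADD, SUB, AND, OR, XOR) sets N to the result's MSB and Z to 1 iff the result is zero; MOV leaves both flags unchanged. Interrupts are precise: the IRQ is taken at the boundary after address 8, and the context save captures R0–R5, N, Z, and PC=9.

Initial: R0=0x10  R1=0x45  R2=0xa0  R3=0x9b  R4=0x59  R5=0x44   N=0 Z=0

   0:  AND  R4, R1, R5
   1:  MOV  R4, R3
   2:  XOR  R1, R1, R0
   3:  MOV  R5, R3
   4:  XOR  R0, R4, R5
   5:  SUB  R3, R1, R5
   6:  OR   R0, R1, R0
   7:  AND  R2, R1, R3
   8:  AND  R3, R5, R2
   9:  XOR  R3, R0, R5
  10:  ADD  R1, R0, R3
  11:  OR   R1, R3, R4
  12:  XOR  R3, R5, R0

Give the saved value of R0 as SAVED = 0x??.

after  0: R0=0x10 R1=0x45 R2=0xa0 R3=0x9b R4=0x44 R5=0x44  N=0 Z=0
after  1: R0=0x10 R1=0x45 R2=0xa0 R3=0x9b R4=0x9b R5=0x44  N=0 Z=0
after  2: R0=0x10 R1=0x55 R2=0xa0 R3=0x9b R4=0x9b R5=0x44  N=0 Z=0
after  3: R0=0x10 R1=0x55 R2=0xa0 R3=0x9b R4=0x9b R5=0x9b  N=0 Z=0
after  4: R0=0x00 R1=0x55 R2=0xa0 R3=0x9b R4=0x9b R5=0x9b  N=0 Z=1
after  5: R0=0x00 R1=0x55 R2=0xa0 R3=0xba R4=0x9b R5=0x9b  N=1 Z=0
after  6: R0=0x55 R1=0x55 R2=0xa0 R3=0xba R4=0x9b R5=0x9b  N=0 Z=0
after  7: R0=0x55 R1=0x55 R2=0x10 R3=0xba R4=0x9b R5=0x9b  N=0 Z=0
after  8: R0=0x55 R1=0x55 R2=0x10 R3=0x10 R4=0x9b R5=0x9b  N=0 Z=0
-- IRQ taken; context saved, return-PC = 9 --

SAVED = 0x55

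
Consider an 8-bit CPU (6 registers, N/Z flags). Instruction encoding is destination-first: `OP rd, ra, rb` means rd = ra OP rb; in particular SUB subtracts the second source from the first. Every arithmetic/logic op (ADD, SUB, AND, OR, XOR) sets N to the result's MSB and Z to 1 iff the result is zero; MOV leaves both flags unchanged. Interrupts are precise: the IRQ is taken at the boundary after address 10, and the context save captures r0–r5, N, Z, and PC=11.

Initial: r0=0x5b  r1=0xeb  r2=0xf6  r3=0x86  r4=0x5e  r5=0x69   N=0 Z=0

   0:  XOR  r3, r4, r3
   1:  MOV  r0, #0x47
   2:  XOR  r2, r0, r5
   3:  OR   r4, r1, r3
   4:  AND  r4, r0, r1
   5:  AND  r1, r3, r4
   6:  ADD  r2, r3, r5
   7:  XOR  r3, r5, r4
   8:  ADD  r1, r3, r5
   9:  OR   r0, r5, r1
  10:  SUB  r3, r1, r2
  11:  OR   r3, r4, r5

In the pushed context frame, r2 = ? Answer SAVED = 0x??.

after  0: r0=0x5b r1=0xeb r2=0xf6 r3=0xd8 r4=0x5e r5=0x69  N=1 Z=0
after  1: r0=0x47 r1=0xeb r2=0xf6 r3=0xd8 r4=0x5e r5=0x69  N=1 Z=0
after  2: r0=0x47 r1=0xeb r2=0x2e r3=0xd8 r4=0x5e r5=0x69  N=0 Z=0
after  3: r0=0x47 r1=0xeb r2=0x2e r3=0xd8 r4=0xfb r5=0x69  N=1 Z=0
after  4: r0=0x47 r1=0xeb r2=0x2e r3=0xd8 r4=0x43 r5=0x69  N=0 Z=0
after  5: r0=0x47 r1=0x40 r2=0x2e r3=0xd8 r4=0x43 r5=0x69  N=0 Z=0
after  6: r0=0x47 r1=0x40 r2=0x41 r3=0xd8 r4=0x43 r5=0x69  N=0 Z=0
after  7: r0=0x47 r1=0x40 r2=0x41 r3=0x2a r4=0x43 r5=0x69  N=0 Z=0
after  8: r0=0x47 r1=0x93 r2=0x41 r3=0x2a r4=0x43 r5=0x69  N=1 Z=0
after  9: r0=0xfb r1=0x93 r2=0x41 r3=0x2a r4=0x43 r5=0x69  N=1 Z=0
after 10: r0=0xfb r1=0x93 r2=0x41 r3=0x52 r4=0x43 r5=0x69  N=0 Z=0
-- IRQ taken; context saved, return-PC = 11 --

SAVED = 0x41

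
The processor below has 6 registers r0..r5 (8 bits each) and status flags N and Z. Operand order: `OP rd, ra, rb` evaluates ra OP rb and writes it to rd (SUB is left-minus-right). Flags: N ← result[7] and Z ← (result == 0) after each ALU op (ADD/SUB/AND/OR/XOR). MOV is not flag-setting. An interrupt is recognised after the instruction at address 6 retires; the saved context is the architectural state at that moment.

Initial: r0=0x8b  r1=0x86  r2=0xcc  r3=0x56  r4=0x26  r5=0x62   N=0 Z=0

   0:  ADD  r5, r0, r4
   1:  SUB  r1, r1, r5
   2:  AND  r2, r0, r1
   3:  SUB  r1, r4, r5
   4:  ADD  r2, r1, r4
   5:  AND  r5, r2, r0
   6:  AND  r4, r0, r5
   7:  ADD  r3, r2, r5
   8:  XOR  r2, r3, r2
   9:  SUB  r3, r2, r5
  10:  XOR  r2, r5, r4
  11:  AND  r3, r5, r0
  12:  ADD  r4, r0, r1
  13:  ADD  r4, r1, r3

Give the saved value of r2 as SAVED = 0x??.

after  0: r0=0x8b r1=0x86 r2=0xcc r3=0x56 r4=0x26 r5=0xb1  N=1 Z=0
after  1: r0=0x8b r1=0xd5 r2=0xcc r3=0x56 r4=0x26 r5=0xb1  N=1 Z=0
after  2: r0=0x8b r1=0xd5 r2=0x81 r3=0x56 r4=0x26 r5=0xb1  N=1 Z=0
after  3: r0=0x8b r1=0x75 r2=0x81 r3=0x56 r4=0x26 r5=0xb1  N=0 Z=0
after  4: r0=0x8b r1=0x75 r2=0x9b r3=0x56 r4=0x26 r5=0xb1  N=1 Z=0
after  5: r0=0x8b r1=0x75 r2=0x9b r3=0x56 r4=0x26 r5=0x8b  N=1 Z=0
after  6: r0=0x8b r1=0x75 r2=0x9b r3=0x56 r4=0x8b r5=0x8b  N=1 Z=0
-- IRQ taken; context saved, return-PC = 7 --

SAVED = 0x9b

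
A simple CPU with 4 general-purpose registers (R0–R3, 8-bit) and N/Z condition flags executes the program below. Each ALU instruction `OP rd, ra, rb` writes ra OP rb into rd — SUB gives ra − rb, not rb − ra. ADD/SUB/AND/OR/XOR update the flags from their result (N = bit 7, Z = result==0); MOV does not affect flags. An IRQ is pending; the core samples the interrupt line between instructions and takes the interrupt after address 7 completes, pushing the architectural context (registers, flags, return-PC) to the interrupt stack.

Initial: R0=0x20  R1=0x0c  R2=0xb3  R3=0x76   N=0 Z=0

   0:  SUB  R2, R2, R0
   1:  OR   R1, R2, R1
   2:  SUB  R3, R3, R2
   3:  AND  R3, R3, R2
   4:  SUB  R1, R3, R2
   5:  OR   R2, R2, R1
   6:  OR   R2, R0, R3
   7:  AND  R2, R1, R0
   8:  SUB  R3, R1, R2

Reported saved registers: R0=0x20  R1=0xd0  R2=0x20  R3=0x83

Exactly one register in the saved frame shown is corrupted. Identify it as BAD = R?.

after  0: R0=0x20 R1=0x0c R2=0x93 R3=0x76  N=1 Z=0
after  1: R0=0x20 R1=0x9f R2=0x93 R3=0x76  N=1 Z=0
after  2: R0=0x20 R1=0x9f R2=0x93 R3=0xe3  N=1 Z=0
after  3: R0=0x20 R1=0x9f R2=0x93 R3=0x83  N=1 Z=0
after  4: R0=0x20 R1=0xf0 R2=0x93 R3=0x83  N=1 Z=0
after  5: R0=0x20 R1=0xf0 R2=0xf3 R3=0x83  N=1 Z=0
after  6: R0=0x20 R1=0xf0 R2=0xa3 R3=0x83  N=1 Z=0
after  7: R0=0x20 R1=0xf0 R2=0x20 R3=0x83  N=0 Z=0
-- IRQ taken; context saved, return-PC = 8 --
mismatch: R1: reported 0xd0 vs actual 0xf0

BAD = R1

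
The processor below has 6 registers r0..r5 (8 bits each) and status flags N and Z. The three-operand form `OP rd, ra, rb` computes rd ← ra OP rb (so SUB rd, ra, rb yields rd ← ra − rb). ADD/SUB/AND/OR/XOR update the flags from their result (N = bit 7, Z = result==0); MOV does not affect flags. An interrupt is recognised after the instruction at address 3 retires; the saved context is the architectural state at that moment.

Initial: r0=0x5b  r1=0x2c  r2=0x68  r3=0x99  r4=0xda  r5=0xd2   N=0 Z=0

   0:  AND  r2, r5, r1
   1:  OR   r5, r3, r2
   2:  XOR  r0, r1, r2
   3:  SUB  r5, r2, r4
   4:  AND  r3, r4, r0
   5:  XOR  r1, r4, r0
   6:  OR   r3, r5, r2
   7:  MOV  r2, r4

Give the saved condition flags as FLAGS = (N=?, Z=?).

FLAGS = (N=0, Z=0)

after  0: r0=0x5b r1=0x2c r2=0x00 r3=0x99 r4=0xda r5=0xd2  N=0 Z=1
after  1: r0=0x5b r1=0x2c r2=0x00 r3=0x99 r4=0xda r5=0x99  N=1 Z=0
after  2: r0=0x2c r1=0x2c r2=0x00 r3=0x99 r4=0xda r5=0x99  N=0 Z=0
after  3: r0=0x2c r1=0x2c r2=0x00 r3=0x99 r4=0xda r5=0x26  N=0 Z=0
-- IRQ taken; context saved, return-PC = 4 --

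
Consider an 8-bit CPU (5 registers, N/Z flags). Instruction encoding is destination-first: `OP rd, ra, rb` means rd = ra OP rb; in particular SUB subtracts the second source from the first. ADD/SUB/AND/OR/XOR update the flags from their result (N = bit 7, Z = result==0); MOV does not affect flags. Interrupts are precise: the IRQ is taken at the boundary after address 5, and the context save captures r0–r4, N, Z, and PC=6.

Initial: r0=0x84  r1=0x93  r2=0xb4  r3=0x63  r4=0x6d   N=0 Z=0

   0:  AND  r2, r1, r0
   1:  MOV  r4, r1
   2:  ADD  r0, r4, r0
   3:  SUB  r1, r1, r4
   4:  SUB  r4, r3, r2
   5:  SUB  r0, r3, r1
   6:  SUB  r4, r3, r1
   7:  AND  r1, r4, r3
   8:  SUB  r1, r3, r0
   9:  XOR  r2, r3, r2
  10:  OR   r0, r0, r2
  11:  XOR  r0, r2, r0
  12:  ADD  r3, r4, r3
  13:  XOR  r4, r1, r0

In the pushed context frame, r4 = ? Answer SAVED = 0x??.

after  0: r0=0x84 r1=0x93 r2=0x80 r3=0x63 r4=0x6d  N=1 Z=0
after  1: r0=0x84 r1=0x93 r2=0x80 r3=0x63 r4=0x93  N=1 Z=0
after  2: r0=0x17 r1=0x93 r2=0x80 r3=0x63 r4=0x93  N=0 Z=0
after  3: r0=0x17 r1=0x00 r2=0x80 r3=0x63 r4=0x93  N=0 Z=1
after  4: r0=0x17 r1=0x00 r2=0x80 r3=0x63 r4=0xe3  N=1 Z=0
after  5: r0=0x63 r1=0x00 r2=0x80 r3=0x63 r4=0xe3  N=0 Z=0
-- IRQ taken; context saved, return-PC = 6 --

SAVED = 0xe3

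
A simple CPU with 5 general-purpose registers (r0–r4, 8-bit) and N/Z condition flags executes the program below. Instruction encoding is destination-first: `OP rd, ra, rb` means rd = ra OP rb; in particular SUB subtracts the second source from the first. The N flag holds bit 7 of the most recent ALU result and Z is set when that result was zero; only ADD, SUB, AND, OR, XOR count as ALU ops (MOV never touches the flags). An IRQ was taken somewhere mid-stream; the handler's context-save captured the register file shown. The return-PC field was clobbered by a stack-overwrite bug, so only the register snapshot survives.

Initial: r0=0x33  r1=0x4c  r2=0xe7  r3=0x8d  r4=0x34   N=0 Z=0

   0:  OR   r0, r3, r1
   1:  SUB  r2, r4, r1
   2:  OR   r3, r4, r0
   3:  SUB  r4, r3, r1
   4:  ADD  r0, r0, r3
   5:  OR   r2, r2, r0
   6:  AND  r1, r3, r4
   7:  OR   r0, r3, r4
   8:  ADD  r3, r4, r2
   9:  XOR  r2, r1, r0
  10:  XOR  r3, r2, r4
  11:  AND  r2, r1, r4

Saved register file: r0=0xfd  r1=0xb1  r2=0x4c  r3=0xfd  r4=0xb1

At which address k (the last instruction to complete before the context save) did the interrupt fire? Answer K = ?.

K = 10

after  0: r0=0xcd r1=0x4c r2=0xe7 r3=0x8d r4=0x34  N=1 Z=0
after  1: r0=0xcd r1=0x4c r2=0xe8 r3=0x8d r4=0x34  N=1 Z=0
after  2: r0=0xcd r1=0x4c r2=0xe8 r3=0xfd r4=0x34  N=1 Z=0
after  3: r0=0xcd r1=0x4c r2=0xe8 r3=0xfd r4=0xb1  N=1 Z=0
after  4: r0=0xca r1=0x4c r2=0xe8 r3=0xfd r4=0xb1  N=1 Z=0
after  5: r0=0xca r1=0x4c r2=0xea r3=0xfd r4=0xb1  N=1 Z=0
after  6: r0=0xca r1=0xb1 r2=0xea r3=0xfd r4=0xb1  N=1 Z=0
after  7: r0=0xfd r1=0xb1 r2=0xea r3=0xfd r4=0xb1  N=1 Z=0
after  8: r0=0xfd r1=0xb1 r2=0xea r3=0x9b r4=0xb1  N=1 Z=0
after  9: r0=0xfd r1=0xb1 r2=0x4c r3=0x9b r4=0xb1  N=0 Z=0
after 10: r0=0xfd r1=0xb1 r2=0x4c r3=0xfd r4=0xb1  N=1 Z=0
-- IRQ taken; context saved, return-PC = 11 --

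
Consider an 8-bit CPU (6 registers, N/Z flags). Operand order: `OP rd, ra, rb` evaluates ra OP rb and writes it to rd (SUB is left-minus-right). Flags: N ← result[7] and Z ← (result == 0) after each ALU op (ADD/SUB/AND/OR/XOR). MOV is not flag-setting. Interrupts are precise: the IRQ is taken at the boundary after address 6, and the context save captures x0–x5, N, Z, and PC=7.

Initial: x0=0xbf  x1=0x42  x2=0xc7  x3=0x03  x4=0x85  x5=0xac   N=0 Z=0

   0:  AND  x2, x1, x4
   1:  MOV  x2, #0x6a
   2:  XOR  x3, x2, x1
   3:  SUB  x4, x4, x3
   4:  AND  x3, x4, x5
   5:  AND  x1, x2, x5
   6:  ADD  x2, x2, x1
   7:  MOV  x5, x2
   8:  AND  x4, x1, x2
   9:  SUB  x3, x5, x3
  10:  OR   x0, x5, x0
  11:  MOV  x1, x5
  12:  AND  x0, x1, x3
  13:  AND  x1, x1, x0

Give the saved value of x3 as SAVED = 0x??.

after  0: x0=0xbf x1=0x42 x2=0x00 x3=0x03 x4=0x85 x5=0xac  N=0 Z=1
after  1: x0=0xbf x1=0x42 x2=0x6a x3=0x03 x4=0x85 x5=0xac  N=0 Z=1
after  2: x0=0xbf x1=0x42 x2=0x6a x3=0x28 x4=0x85 x5=0xac  N=0 Z=0
after  3: x0=0xbf x1=0x42 x2=0x6a x3=0x28 x4=0x5d x5=0xac  N=0 Z=0
after  4: x0=0xbf x1=0x42 x2=0x6a x3=0x0c x4=0x5d x5=0xac  N=0 Z=0
after  5: x0=0xbf x1=0x28 x2=0x6a x3=0x0c x4=0x5d x5=0xac  N=0 Z=0
after  6: x0=0xbf x1=0x28 x2=0x92 x3=0x0c x4=0x5d x5=0xac  N=1 Z=0
-- IRQ taken; context saved, return-PC = 7 --

SAVED = 0x0c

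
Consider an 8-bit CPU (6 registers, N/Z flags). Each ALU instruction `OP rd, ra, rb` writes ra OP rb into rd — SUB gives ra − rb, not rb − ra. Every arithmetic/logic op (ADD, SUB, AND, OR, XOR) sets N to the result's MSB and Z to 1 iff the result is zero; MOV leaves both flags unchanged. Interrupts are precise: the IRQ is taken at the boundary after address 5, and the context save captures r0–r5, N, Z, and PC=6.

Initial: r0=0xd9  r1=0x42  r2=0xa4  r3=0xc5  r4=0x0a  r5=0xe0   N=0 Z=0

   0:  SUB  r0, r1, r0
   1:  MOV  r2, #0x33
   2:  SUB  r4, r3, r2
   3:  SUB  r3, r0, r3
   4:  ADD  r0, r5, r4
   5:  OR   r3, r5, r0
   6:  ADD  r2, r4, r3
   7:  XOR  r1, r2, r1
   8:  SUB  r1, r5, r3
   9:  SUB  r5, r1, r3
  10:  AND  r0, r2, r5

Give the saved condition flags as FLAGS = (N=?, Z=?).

after  0: r0=0x69 r1=0x42 r2=0xa4 r3=0xc5 r4=0x0a r5=0xe0  N=0 Z=0
after  1: r0=0x69 r1=0x42 r2=0x33 r3=0xc5 r4=0x0a r5=0xe0  N=0 Z=0
after  2: r0=0x69 r1=0x42 r2=0x33 r3=0xc5 r4=0x92 r5=0xe0  N=1 Z=0
after  3: r0=0x69 r1=0x42 r2=0x33 r3=0xa4 r4=0x92 r5=0xe0  N=1 Z=0
after  4: r0=0x72 r1=0x42 r2=0x33 r3=0xa4 r4=0x92 r5=0xe0  N=0 Z=0
after  5: r0=0x72 r1=0x42 r2=0x33 r3=0xf2 r4=0x92 r5=0xe0  N=1 Z=0
-- IRQ taken; context saved, return-PC = 6 --

FLAGS = (N=1, Z=0)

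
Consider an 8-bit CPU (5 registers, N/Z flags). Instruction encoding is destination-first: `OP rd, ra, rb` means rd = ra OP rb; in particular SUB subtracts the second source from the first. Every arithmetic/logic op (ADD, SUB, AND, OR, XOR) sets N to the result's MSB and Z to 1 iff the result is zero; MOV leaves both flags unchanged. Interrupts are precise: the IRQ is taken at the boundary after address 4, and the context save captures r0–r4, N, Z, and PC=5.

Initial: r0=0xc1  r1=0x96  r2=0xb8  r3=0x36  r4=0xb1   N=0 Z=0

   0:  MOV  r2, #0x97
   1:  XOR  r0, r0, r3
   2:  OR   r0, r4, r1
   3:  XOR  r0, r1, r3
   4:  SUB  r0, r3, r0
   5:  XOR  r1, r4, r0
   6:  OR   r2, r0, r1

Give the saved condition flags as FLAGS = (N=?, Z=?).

FLAGS = (N=1, Z=0)

after  0: r0=0xc1 r1=0x96 r2=0x97 r3=0x36 r4=0xb1  N=0 Z=0
after  1: r0=0xf7 r1=0x96 r2=0x97 r3=0x36 r4=0xb1  N=1 Z=0
after  2: r0=0xb7 r1=0x96 r2=0x97 r3=0x36 r4=0xb1  N=1 Z=0
after  3: r0=0xa0 r1=0x96 r2=0x97 r3=0x36 r4=0xb1  N=1 Z=0
after  4: r0=0x96 r1=0x96 r2=0x97 r3=0x36 r4=0xb1  N=1 Z=0
-- IRQ taken; context saved, return-PC = 5 --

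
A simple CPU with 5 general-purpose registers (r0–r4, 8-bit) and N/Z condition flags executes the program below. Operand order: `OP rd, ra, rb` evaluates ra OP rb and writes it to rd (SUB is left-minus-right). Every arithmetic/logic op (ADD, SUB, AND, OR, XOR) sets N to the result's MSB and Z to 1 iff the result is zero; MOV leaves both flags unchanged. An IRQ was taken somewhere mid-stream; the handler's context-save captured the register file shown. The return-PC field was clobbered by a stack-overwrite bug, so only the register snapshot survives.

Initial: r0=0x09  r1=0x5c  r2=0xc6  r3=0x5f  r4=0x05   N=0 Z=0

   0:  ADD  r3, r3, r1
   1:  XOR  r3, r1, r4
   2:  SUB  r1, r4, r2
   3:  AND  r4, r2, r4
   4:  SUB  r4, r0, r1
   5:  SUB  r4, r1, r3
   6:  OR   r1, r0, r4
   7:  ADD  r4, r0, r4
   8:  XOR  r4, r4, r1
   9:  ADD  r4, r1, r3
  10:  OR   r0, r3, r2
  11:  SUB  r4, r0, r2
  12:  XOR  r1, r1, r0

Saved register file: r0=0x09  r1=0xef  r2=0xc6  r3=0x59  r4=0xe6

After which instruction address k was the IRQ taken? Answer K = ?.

after  0: r0=0x09 r1=0x5c r2=0xc6 r3=0xbb r4=0x05  N=1 Z=0
after  1: r0=0x09 r1=0x5c r2=0xc6 r3=0x59 r4=0x05  N=0 Z=0
after  2: r0=0x09 r1=0x3f r2=0xc6 r3=0x59 r4=0x05  N=0 Z=0
after  3: r0=0x09 r1=0x3f r2=0xc6 r3=0x59 r4=0x04  N=0 Z=0
after  4: r0=0x09 r1=0x3f r2=0xc6 r3=0x59 r4=0xca  N=1 Z=0
after  5: r0=0x09 r1=0x3f r2=0xc6 r3=0x59 r4=0xe6  N=1 Z=0
after  6: r0=0x09 r1=0xef r2=0xc6 r3=0x59 r4=0xe6  N=1 Z=0
-- IRQ taken; context saved, return-PC = 7 --

K = 6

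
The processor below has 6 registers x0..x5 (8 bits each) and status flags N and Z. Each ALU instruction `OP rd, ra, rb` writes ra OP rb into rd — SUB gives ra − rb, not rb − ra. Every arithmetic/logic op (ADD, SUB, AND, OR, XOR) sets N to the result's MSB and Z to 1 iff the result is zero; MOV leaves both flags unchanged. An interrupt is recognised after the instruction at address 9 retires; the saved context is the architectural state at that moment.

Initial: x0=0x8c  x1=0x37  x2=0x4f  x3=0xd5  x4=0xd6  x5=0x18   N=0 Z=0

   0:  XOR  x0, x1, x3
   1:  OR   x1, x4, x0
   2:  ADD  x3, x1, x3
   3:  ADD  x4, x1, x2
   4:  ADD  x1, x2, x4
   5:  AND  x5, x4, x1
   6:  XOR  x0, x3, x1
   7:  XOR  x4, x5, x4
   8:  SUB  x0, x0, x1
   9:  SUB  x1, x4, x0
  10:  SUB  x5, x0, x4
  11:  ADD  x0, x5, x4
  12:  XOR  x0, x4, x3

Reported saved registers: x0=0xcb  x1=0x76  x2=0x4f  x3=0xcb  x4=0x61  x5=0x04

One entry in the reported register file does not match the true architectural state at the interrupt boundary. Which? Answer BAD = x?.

BAD = x4

after  0: x0=0xe2 x1=0x37 x2=0x4f x3=0xd5 x4=0xd6 x5=0x18  N=1 Z=0
after  1: x0=0xe2 x1=0xf6 x2=0x4f x3=0xd5 x4=0xd6 x5=0x18  N=1 Z=0
after  2: x0=0xe2 x1=0xf6 x2=0x4f x3=0xcb x4=0xd6 x5=0x18  N=1 Z=0
after  3: x0=0xe2 x1=0xf6 x2=0x4f x3=0xcb x4=0x45 x5=0x18  N=0 Z=0
after  4: x0=0xe2 x1=0x94 x2=0x4f x3=0xcb x4=0x45 x5=0x18  N=1 Z=0
after  5: x0=0xe2 x1=0x94 x2=0x4f x3=0xcb x4=0x45 x5=0x04  N=0 Z=0
after  6: x0=0x5f x1=0x94 x2=0x4f x3=0xcb x4=0x45 x5=0x04  N=0 Z=0
after  7: x0=0x5f x1=0x94 x2=0x4f x3=0xcb x4=0x41 x5=0x04  N=0 Z=0
after  8: x0=0xcb x1=0x94 x2=0x4f x3=0xcb x4=0x41 x5=0x04  N=1 Z=0
after  9: x0=0xcb x1=0x76 x2=0x4f x3=0xcb x4=0x41 x5=0x04  N=0 Z=0
-- IRQ taken; context saved, return-PC = 10 --
mismatch: x4: reported 0x61 vs actual 0x41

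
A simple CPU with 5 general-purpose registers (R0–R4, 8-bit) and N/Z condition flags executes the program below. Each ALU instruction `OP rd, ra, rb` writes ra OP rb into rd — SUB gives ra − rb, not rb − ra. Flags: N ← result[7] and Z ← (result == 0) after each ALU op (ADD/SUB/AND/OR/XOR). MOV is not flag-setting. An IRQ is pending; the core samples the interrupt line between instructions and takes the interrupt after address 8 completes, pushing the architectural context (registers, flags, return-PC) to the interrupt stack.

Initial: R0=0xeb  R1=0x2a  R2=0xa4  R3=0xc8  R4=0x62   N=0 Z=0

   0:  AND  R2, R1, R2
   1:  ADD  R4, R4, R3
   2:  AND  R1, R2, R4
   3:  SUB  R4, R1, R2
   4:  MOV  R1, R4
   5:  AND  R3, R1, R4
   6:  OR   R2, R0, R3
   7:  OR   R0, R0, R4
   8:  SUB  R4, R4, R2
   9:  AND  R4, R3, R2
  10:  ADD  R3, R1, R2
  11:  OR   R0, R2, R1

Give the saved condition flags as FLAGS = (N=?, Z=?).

after  0: R0=0xeb R1=0x2a R2=0x20 R3=0xc8 R4=0x62  N=0 Z=0
after  1: R0=0xeb R1=0x2a R2=0x20 R3=0xc8 R4=0x2a  N=0 Z=0
after  2: R0=0xeb R1=0x20 R2=0x20 R3=0xc8 R4=0x2a  N=0 Z=0
after  3: R0=0xeb R1=0x20 R2=0x20 R3=0xc8 R4=0x00  N=0 Z=1
after  4: R0=0xeb R1=0x00 R2=0x20 R3=0xc8 R4=0x00  N=0 Z=1
after  5: R0=0xeb R1=0x00 R2=0x20 R3=0x00 R4=0x00  N=0 Z=1
after  6: R0=0xeb R1=0x00 R2=0xeb R3=0x00 R4=0x00  N=1 Z=0
after  7: R0=0xeb R1=0x00 R2=0xeb R3=0x00 R4=0x00  N=1 Z=0
after  8: R0=0xeb R1=0x00 R2=0xeb R3=0x00 R4=0x15  N=0 Z=0
-- IRQ taken; context saved, return-PC = 9 --

FLAGS = (N=0, Z=0)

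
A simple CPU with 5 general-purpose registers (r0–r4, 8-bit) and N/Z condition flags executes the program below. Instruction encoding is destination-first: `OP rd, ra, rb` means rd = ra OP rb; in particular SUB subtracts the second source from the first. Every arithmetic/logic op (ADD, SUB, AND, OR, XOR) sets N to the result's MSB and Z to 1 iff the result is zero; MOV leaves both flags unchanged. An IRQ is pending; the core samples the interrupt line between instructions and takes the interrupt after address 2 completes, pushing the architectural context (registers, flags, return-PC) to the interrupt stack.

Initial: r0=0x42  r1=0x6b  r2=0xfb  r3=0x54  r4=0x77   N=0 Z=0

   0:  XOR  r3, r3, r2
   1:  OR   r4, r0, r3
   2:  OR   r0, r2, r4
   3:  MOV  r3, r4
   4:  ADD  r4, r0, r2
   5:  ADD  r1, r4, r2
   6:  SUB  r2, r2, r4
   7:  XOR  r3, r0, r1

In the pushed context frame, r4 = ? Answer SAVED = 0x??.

SAVED = 0xef

after  0: r0=0x42 r1=0x6b r2=0xfb r3=0xaf r4=0x77  N=1 Z=0
after  1: r0=0x42 r1=0x6b r2=0xfb r3=0xaf r4=0xef  N=1 Z=0
after  2: r0=0xff r1=0x6b r2=0xfb r3=0xaf r4=0xef  N=1 Z=0
-- IRQ taken; context saved, return-PC = 3 --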